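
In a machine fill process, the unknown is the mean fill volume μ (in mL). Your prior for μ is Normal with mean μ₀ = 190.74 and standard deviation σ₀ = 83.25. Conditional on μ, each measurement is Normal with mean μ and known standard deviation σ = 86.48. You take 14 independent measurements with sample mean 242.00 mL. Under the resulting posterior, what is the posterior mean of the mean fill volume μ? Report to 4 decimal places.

For Normal data with known variance σ², a Normal(μ₀, σ₀²) prior on μ is conjugate. Posterior precision = 1/σ₀² + n/σ²; posterior mean is the precision-weighted average of μ₀ and x̄.
n·x̄ = 14·242.00 = 3388.
σ₀² = 83.25² = 6930.5625, σ² = 86.48² = 7478.7904; σ² + n·σ₀² = 7478.7904 + 14·6930.5625 = 104506.6654.
Posterior mean = (μ₀/σ₀² + n·x̄/σ²)/(1/σ₀² + n/σ²) = (σ²·μ₀ + σ₀²·n·x̄)/(σ² + n·σ₀²) = (7478.7904·190.74 + 6930.5625·3388)/104506.6654 = 24907250.230896/104506.6654 = 238.3317.

238.3317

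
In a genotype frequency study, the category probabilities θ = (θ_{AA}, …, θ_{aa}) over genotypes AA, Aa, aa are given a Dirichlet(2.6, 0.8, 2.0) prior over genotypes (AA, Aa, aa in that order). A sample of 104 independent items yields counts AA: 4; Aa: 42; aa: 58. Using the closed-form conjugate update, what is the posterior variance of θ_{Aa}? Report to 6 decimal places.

0.002157

The Dirichlet prior is conjugate to the Multinomial likelihood: each posterior αⱼ = prior αⱼ + observed count nⱼ.
Posterior concentration: (6.6, 42.8, 60.0), total = 109.4.
Var[θ_j] = α_j(Σα−α_j)/((Σα)²(Σα+1)) = 42.8·66.6/(109.4²·110.4) = 0.002157.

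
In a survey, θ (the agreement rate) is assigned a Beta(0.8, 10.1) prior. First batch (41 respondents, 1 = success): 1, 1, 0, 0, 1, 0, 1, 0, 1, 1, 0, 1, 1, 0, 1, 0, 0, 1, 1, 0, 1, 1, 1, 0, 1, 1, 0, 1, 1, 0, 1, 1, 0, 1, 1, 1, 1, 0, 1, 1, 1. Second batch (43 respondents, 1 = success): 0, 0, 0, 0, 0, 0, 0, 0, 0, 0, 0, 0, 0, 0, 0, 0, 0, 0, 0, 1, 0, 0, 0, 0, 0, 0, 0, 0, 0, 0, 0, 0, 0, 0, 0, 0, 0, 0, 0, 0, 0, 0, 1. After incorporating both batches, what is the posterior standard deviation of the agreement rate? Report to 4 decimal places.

0.0474

The Beta prior is conjugate to a Binomial/Bernoulli likelihood; the update adds successes to α and failures to β.
After batch 1: Beta(0.8+27, 10.1+14) = Beta(27.8, 24.1).
After batch 2: Beta(27.8+2, 24.1+41) = Beta(29.8, 65.1).
Var = αβ/((α+β)²(α+β+1)) = 29.8·65.1/(94.9²·95.9) = 0.00224619; SD = √0.00224619 = 0.0474.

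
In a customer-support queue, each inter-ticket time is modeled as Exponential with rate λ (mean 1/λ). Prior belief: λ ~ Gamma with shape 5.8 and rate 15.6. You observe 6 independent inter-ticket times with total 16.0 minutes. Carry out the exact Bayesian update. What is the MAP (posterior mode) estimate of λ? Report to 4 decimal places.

With a Gamma(shape α, rate β) prior on the exponential rate λ, the posterior after n observations with total T = Σxᵢ is Gamma(α+n, β+T).
Posterior: Gamma(5.8+6, 15.6+16.0) = Gamma(11.8, 31.6).
Mode = (α−1)/β = 0.3418.

0.3418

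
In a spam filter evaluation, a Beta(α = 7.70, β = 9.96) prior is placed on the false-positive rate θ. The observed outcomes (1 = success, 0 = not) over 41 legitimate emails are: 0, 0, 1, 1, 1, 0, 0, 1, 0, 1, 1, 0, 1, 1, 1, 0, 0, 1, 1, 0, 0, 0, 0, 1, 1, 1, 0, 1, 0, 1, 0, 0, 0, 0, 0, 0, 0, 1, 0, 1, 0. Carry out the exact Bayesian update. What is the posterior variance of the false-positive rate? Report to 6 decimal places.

0.004126

The Beta prior is conjugate to a Binomial/Bernoulli likelihood; the update adds successes to α and failures to β.
Posterior: Beta(α+k, β+n−k) = Beta(7.70+18, 9.96+23) = Beta(25.70, 32.96).
Var = αβ/((α+β)²(α+β+1)) = 25.70·32.96/(58.66²·59.66) = 0.004126.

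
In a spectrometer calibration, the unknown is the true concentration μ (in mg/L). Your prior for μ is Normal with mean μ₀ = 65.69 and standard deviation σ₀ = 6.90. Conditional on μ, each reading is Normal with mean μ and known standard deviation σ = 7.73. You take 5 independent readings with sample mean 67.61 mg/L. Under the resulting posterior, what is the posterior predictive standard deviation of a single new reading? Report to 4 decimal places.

8.3250

For Normal data with known variance σ², a Normal(μ₀, σ₀²) prior on μ is conjugate. Posterior precision = 1/σ₀² + n/σ²; posterior mean is the precision-weighted average of μ₀ and x̄.
σ₀² = 6.90² = 47.61, σ² = 7.73² = 59.7529; σ² + n·σ₀² = 59.7529 + 5·47.61 = 297.8029.
Posterior precision = 1/σ₀² + n/σ² = 1/47.61 + 5/59.7529 = (σ² + n·σ₀²)/(σ₀²σ²) = 297.8029/(47.61·59.7529); posterior variance σₙ² = σ₀²σ²/(σ² + n·σ₀²) = 47.61·59.7529/297.8029 = 9.552746.
Predictive variance for one new observation = σₙ² + σ² = 47.61·59.7529/297.8029 + 59.7529 = σ²·(σ₀² + 297.8029)/297.8029 = 59.7529·345.4129/297.8029 = 69.305646; SD = √(59.7529·345.4129/297.8029) = 8.3250.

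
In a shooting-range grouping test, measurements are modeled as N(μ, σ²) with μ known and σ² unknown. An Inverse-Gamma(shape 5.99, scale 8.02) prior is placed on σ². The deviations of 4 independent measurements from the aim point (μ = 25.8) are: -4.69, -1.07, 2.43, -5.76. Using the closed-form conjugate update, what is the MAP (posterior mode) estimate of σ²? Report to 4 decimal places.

4.3528

With known mean μ and an Inverse-Gamma(α, β) prior on σ², the Normal likelihood is conjugate: posterior is Inv-Gamma(α + n/2, β + Σ(xᵢ−μ)²/2).
Σ(xᵢ−μ)² = (-4.69)² + (-1.07)² + (2.43)² + (-5.76)² = 62.2235.
Posterior: Inv-Gamma(5.99 + 4/2, 8.02 + 62.2235/2) = Inv-Gamma(7.99, 39.13175).
Mode = β/(α+1) = 39.13175/8.99 = 4.3528.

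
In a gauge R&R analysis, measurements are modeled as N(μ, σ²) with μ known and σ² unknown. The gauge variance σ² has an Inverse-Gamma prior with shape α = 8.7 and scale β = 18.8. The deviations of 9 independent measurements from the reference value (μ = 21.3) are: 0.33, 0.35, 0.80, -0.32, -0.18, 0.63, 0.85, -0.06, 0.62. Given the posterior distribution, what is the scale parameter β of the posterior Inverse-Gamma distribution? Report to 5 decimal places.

With known mean μ and an Inverse-Gamma(α, β) prior on σ², the Normal likelihood is conjugate: posterior is Inv-Gamma(α + n/2, β + Σ(xᵢ−μ)²/2).
Σ(xᵢ−μ)² = (0.33)² + (0.35)² + (0.80)² + (-0.32)² + (-0.18)² + (0.63)² + (0.85)² + (-0.06)² + (0.62)² = 2.5136.
Posterior: Inv-Gamma(8.7 + 9/2, 18.8 + 2.5136/2) = Inv-Gamma(13.20, 20.05680).
Posterior β = 20.05680.

20.05680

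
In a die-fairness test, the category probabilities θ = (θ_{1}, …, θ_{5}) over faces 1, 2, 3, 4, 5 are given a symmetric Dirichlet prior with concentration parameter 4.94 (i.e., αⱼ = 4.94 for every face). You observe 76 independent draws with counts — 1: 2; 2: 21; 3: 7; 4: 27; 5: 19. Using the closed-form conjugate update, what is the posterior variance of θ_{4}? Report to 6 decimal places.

0.002130

The Dirichlet prior is conjugate to the Multinomial likelihood: each posterior αⱼ = prior αⱼ + observed count nⱼ.
Posterior concentration: (6.94, 25.94, 11.94, 31.94, 23.94), total = 100.70.
Var[θ_j] = α_j(Σα−α_j)/((Σα)²(Σα+1)) = 31.94·68.76/(100.70²·101.70) = 0.002130.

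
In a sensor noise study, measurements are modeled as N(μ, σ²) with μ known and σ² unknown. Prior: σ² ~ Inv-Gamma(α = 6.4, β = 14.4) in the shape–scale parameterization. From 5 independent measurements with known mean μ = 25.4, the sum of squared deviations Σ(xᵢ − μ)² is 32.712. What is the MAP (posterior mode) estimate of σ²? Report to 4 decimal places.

3.1067

With known mean μ and an Inverse-Gamma(α, β) prior on σ², the Normal likelihood is conjugate: posterior is Inv-Gamma(α + n/2, β + Σ(xᵢ−μ)²/2).
Posterior: Inv-Gamma(6.4 + 5/2, 14.4 + 32.712/2) = Inv-Gamma(8.90, 30.7560).
Mode = β/(α+1) = 30.7560/9.90 = 3.1067.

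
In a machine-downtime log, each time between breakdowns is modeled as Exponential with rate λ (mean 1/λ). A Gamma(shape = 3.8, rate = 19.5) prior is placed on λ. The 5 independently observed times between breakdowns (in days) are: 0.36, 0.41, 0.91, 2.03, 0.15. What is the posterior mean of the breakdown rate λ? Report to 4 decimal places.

0.3767

With a Gamma(shape α, rate β) prior on the exponential rate λ, the posterior after n observations with total T = Σxᵢ is Gamma(α+n, β+T).
Sum of observations T = 3.86 days; n = 5.
Posterior: Gamma(3.8+5, 19.5+3.86) = Gamma(8.8, 23.36).
Posterior mean of λ = α/β = 8.8/23.36 = 0.3767.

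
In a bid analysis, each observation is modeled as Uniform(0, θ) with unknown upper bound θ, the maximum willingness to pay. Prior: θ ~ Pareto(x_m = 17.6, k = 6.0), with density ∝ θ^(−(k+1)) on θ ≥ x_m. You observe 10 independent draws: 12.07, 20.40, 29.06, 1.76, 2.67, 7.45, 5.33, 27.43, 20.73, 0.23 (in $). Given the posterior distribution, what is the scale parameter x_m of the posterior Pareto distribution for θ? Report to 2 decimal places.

A Pareto(scale x_m, shape k) prior on the upper bound θ of Uniform(0, θ) is conjugate: posterior is Pareto(max(x_m, max xᵢ), k + n).
Sample maximum = 29.06; prior scale x_m = 17.6 → posterior scale = max = 29.06.
Posterior shape = 6.0 + 10 = 16.0.
Posterior scale x_m = 29.06.

29.06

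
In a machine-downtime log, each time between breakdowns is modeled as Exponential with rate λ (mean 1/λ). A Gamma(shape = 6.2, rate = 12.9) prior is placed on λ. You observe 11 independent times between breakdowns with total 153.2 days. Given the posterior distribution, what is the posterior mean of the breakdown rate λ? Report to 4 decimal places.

With a Gamma(shape α, rate β) prior on the exponential rate λ, the posterior after n observations with total T = Σxᵢ is Gamma(α+n, β+T).
Posterior: Gamma(6.2+11, 12.9+153.2) = Gamma(17.2, 166.1).
Posterior mean of λ = α/β = 17.2/166.1 = 0.1036.

0.1036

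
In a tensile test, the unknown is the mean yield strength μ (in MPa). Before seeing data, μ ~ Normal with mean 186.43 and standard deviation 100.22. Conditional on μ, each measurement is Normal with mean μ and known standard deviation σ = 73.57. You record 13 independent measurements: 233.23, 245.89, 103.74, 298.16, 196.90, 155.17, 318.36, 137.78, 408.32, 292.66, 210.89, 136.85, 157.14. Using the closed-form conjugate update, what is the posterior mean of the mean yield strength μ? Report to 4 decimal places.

For Normal data with known variance σ², a Normal(μ₀, σ₀²) prior on μ is conjugate. Posterior precision = 1/σ₀² + n/σ²; posterior mean is the precision-weighted average of μ₀ and x̄.
Σxᵢ = 233.23 + 245.89 + 103.74 + 298.16 + 196.90 + 155.17 + 318.36 + 137.78 + 408.32 + 292.66 + 210.89 + 136.85 + 157.14 = 2895.09, so n·x̄ = 2895.09.
σ₀² = 100.22² = 10044.0484, σ² = 73.57² = 5412.5449; σ² + n·σ₀² = 5412.5449 + 13·10044.0484 = 135985.1741.
Posterior mean = (μ₀/σ₀² + n·x̄/σ²)/(1/σ₀² + n/σ²) = (σ²·μ₀ + σ₀²·n·x̄)/(σ² + n·σ₀²) = (5412.5449·186.43 + 10044.0484·2895.09)/135985.1741 = 30087484.828063/135985.1741 = 221.2556.

221.2556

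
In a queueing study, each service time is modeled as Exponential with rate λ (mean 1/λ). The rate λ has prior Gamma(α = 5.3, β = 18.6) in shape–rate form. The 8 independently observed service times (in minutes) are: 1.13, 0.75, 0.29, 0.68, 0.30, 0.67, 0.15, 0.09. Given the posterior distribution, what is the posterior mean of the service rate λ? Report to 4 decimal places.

With a Gamma(shape α, rate β) prior on the exponential rate λ, the posterior after n observations with total T = Σxᵢ is Gamma(α+n, β+T).
Sum of observations T = 4.06 minutes; n = 8.
Posterior: Gamma(5.3+8, 18.6+4.06) = Gamma(13.3, 22.66).
Posterior mean of λ = α/β = 13.3/22.66 = 0.5869.

0.5869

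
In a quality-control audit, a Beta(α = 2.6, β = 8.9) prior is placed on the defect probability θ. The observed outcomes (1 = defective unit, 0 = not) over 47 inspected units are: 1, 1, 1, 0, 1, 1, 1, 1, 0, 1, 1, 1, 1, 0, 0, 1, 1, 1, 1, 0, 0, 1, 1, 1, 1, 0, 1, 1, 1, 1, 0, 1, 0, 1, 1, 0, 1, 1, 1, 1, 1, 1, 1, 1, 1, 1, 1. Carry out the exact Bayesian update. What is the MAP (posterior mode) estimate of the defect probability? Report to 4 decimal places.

The Beta prior is conjugate to a Binomial/Bernoulli likelihood; the update adds successes to α and failures to β.
Posterior: Beta(α+k, β+n−k) = Beta(2.6+37, 8.9+10) = Beta(39.6, 18.9).
Mode of Beta(a,b) for a,b>1 is (a−1)/(a+b−2) = 38.6/56.5 = 0.6832.

0.6832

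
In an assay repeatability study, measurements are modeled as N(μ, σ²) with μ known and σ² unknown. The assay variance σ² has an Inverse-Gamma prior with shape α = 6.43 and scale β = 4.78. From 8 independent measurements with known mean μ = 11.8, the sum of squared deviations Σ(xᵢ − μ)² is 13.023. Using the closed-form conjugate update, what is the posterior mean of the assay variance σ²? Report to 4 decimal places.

1.1974

With known mean μ and an Inverse-Gamma(α, β) prior on σ², the Normal likelihood is conjugate: posterior is Inv-Gamma(α + n/2, β + Σ(xᵢ−μ)²/2).
Posterior: Inv-Gamma(6.43 + 8/2, 4.78 + 13.023/2) = Inv-Gamma(10.43, 11.2915).
E[σ²|data] = β/(α−1) = 11.2915/9.43 = 1.1974.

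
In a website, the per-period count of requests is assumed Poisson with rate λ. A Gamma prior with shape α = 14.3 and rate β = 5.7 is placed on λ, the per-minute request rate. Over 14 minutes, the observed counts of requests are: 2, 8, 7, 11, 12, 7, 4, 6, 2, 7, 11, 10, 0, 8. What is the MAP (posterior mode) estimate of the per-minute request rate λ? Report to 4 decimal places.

With a Gamma(shape α, rate β) prior, the Poisson likelihood is conjugate: the posterior is Gamma(α + ΣXᵢ, β + n).
Sum of counts S = 95 over n = 14 minutes.
Posterior: Gamma(α+S, β+n) = Gamma(14.3+95, 5.7+14) = Gamma(109.3, 19.7).
Mode of Gamma(α,β) for α≥1 is (α−1)/β = 108.3/19.7 = 5.4975.

5.4975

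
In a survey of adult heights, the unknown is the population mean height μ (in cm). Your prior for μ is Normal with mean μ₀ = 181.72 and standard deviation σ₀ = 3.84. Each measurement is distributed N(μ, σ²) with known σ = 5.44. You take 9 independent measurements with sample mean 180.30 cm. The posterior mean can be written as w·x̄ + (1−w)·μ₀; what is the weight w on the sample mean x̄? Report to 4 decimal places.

For Normal data with known variance σ², a Normal(μ₀, σ₀²) prior on μ is conjugate. Posterior precision = 1/σ₀² + n/σ²; posterior mean is the precision-weighted average of μ₀ and x̄.
σ₀² = 3.84² = 14.7456, σ² = 5.44² = 29.5936. Prior precision 1/σ₀² = 1/14.7456; data precision n/σ² = 9/29.5936.
w = (n/σ²)/(1/σ₀² + n/σ²) = n·σ₀²/(σ² + n·σ₀²) = 9·14.7456/(29.5936 + 9·14.7456) = 132.7104/162.304 = 0.8177.

0.8177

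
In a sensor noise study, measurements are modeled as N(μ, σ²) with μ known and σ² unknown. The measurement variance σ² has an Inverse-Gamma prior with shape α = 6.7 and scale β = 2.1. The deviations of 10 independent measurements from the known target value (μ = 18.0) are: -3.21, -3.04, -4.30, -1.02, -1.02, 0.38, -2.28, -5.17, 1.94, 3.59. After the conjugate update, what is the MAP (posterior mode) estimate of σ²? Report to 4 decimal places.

With known mean μ and an Inverse-Gamma(α, β) prior on σ², the Normal likelihood is conjugate: posterior is Inv-Gamma(α + n/2, β + Σ(xᵢ−μ)²/2).
Σ(xᵢ−μ)² = (-3.21)² + (-3.04)² + (-4.30)² + (-1.02)² + (-1.02)² + (0.38)² + (-2.28)² + (-5.17)² + (1.94)² + (3.59)² = 88.8399.
Posterior: Inv-Gamma(6.7 + 10/2, 2.1 + 88.8399/2) = Inv-Gamma(11.70, 46.51995).
Mode = β/(α+1) = 46.51995/12.70 = 3.6630.

3.6630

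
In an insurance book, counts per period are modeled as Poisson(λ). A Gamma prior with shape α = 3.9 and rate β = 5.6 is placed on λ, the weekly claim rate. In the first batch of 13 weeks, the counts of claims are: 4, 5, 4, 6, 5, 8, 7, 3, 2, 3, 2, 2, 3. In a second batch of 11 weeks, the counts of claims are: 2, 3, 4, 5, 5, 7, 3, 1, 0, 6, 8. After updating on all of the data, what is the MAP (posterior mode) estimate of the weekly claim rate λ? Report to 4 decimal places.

With a Gamma(shape α, rate β) prior, the Poisson likelihood is conjugate: the posterior is Gamma(α + ΣXᵢ, β + n).
Batch 1: sum of counts S = 54 over n = 13 weeks.
After batch 1: Gamma(α+S, β+n) = Gamma(3.9+54, 5.6+13) = Gamma(57.9, 18.6).
Batch 2: sum of counts S = 44 over n = 11 weeks.
After batch 2: Gamma(α+S, β+n) = Gamma(57.9+44, 18.6+11) = Gamma(101.9, 29.6).
Mode of Gamma(α,β) for α≥1 is (α−1)/β = 100.9/29.6 = 3.4088.

3.4088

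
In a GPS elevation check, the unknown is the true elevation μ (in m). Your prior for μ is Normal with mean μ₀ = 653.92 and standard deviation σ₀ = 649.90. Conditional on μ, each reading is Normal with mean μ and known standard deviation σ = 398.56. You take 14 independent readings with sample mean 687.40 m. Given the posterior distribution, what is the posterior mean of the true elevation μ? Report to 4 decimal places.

686.5241

For Normal data with known variance σ², a Normal(μ₀, σ₀²) prior on μ is conjugate. Posterior precision = 1/σ₀² + n/σ²; posterior mean is the precision-weighted average of μ₀ and x̄.
n·x̄ = 14·687.40 = 9623.6.
σ₀² = 649.90² = 422370.01, σ² = 398.56² = 158850.0736; σ² + n·σ₀² = 158850.0736 + 14·422370.01 = 6072030.2136.
Posterior mean = (μ₀/σ₀² + n·x̄/σ²)/(1/σ₀² + n/σ²) = (σ²·μ₀ + σ₀²·n·x̄)/(σ² + n·σ₀²) = (158850.0736·653.92 + 422370.01·9623.6)/6072030.2136 = 4168595268.364512/6072030.2136 = 686.5241.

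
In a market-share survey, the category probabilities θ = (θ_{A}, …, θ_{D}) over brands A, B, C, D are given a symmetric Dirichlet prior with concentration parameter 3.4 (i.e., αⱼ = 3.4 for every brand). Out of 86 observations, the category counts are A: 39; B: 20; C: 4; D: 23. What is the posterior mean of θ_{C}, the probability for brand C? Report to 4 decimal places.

The Dirichlet prior is conjugate to the Multinomial likelihood: each posterior αⱼ = prior αⱼ + observed count nⱼ.
Posterior concentration: (42.4, 23.4, 7.4, 26.4), total = 99.6.
E[θ_{C}|data] = α_{C}/Σα = 7.4/99.6 = 0.0743.

0.0743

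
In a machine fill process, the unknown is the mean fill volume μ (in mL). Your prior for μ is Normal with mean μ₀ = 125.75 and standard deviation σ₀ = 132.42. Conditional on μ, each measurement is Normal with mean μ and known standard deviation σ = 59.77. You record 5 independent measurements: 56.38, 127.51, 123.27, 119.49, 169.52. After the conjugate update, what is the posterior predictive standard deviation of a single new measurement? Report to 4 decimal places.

For Normal data with known variance σ², a Normal(μ₀, σ₀²) prior on μ is conjugate. Posterior precision = 1/σ₀² + n/σ²; posterior mean is the precision-weighted average of μ₀ and x̄.
σ₀² = 132.42² = 17535.0564, σ² = 59.77² = 3572.4529; σ² + n·σ₀² = 3572.4529 + 5·17535.0564 = 91247.7349.
Posterior precision = 1/σ₀² + n/σ² = 1/17535.0564 + 5/3572.4529 = (σ² + n·σ₀²)/(σ₀²σ²) = 91247.7349/(17535.0564·3572.4529); posterior variance σₙ² = σ₀²σ²/(σ² + n·σ₀²) = 17535.0564·3572.4529/91247.7349 = 686.517459.
Predictive variance for one new observation = σₙ² + σ² = 17535.0564·3572.4529/91247.7349 + 3572.4529 = σ²·(σ₀² + 91247.7349)/91247.7349 = 3572.4529·108782.7913/91247.7349 = 4258.970359; SD = √(3572.4529·108782.7913/91247.7349) = 65.2608.

65.2608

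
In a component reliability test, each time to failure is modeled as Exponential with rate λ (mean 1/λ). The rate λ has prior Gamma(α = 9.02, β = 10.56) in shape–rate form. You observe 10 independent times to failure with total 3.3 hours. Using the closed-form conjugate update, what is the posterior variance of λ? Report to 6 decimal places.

0.099011

With a Gamma(shape α, rate β) prior on the exponential rate λ, the posterior after n observations with total T = Σxᵢ is Gamma(α+n, β+T).
Posterior: Gamma(9.02+10, 10.56+3.3) = Gamma(19.02, 13.86).
Var = α/β² = 0.099011.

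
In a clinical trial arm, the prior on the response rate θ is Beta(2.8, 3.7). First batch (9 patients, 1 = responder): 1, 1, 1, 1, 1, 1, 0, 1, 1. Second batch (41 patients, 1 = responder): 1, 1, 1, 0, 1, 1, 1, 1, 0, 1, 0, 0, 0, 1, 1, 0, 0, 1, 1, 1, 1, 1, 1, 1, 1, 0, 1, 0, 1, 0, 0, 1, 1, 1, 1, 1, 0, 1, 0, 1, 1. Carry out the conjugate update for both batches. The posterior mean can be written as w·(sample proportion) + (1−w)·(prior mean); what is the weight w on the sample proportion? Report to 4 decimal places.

0.8850

The Beta prior is conjugate to a Binomial/Bernoulli likelihood; the update adds successes to α and failures to β.
Total number of patients: n = 9 + 41 = 50.
Posterior mean = (α₀+k)/(α₀+β₀+n) = [n/(α₀+β₀+n)]·(k/n) + [(α₀+β₀)/(α₀+β₀+n)]·α₀/(α₀+β₀), so only n and the prior enter the weight.
The weight on the data is w = n/(α₀+β₀+n) = 50/(2.8+3.7+50) = 50/56.5 = 0.8850.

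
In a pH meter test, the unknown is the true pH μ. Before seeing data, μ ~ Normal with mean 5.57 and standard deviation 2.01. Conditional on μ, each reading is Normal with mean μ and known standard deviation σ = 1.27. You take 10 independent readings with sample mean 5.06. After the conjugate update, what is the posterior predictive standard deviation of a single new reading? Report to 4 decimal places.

1.3297

For Normal data with known variance σ², a Normal(μ₀, σ₀²) prior on μ is conjugate. Posterior precision = 1/σ₀² + n/σ²; posterior mean is the precision-weighted average of μ₀ and x̄.
σ₀² = 2.01² = 4.0401, σ² = 1.27² = 1.6129; σ² + n·σ₀² = 1.6129 + 10·4.0401 = 42.0139.
Posterior precision = 1/σ₀² + n/σ² = 1/4.0401 + 10/1.6129 = (σ² + n·σ₀²)/(σ₀²σ²) = 42.0139/(4.0401·1.6129); posterior variance σₙ² = σ₀²σ²/(σ² + n·σ₀²) = 4.0401·1.6129/42.0139 = 0.155098.
Predictive variance for one new observation = σₙ² + σ² = 4.0401·1.6129/42.0139 + 1.6129 = σ²·(σ₀² + 42.0139)/42.0139 = 1.6129·46.054/42.0139 = 1.767998; SD = √(1.6129·46.054/42.0139) = 1.3297.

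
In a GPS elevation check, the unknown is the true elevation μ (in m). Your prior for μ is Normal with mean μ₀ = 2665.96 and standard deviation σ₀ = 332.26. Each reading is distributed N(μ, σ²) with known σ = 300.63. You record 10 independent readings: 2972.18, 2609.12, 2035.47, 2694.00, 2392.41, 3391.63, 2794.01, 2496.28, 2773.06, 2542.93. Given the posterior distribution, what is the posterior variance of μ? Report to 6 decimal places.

For Normal data with known variance σ², a Normal(μ₀, σ₀²) prior on μ is conjugate. Posterior precision = 1/σ₀² + n/σ²; posterior mean is the precision-weighted average of μ₀ and x̄.
σ₀² = 332.26² = 110396.7076, σ² = 300.63² = 90378.3969; σ² + n·σ₀² = 90378.3969 + 10·110396.7076 = 1194345.4729.
Posterior precision = 1/σ₀² + n/σ² = 1/110396.7076 + 10/90378.3969 = (σ² + n·σ₀²)/(σ₀²σ²) = 1194345.4729/(110396.7076·90378.3969); posterior variance σₙ² = σ₀²σ²/(σ² + n·σ₀²) = 110396.7076·90378.3969/1194345.4729 = 8353.929146.

8353.929146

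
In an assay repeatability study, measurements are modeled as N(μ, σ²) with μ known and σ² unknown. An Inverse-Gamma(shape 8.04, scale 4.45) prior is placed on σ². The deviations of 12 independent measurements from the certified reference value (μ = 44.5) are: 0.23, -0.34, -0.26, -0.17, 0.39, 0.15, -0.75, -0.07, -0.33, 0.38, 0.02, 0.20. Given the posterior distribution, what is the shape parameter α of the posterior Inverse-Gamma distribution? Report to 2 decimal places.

14.04

With known mean μ and an Inverse-Gamma(α, β) prior on σ², the Normal likelihood is conjugate: posterior is Inv-Gamma(α + n/2, β + Σ(xᵢ−μ)²/2).
Σ(xᵢ−μ)² = (0.23)² + (-0.34)² + (-0.26)² + (-0.17)² + (0.39)² + (0.15)² + (-0.75)² + (-0.07)² + (-0.33)² + (0.38)² + (0.02)² + (0.20)² = 1.3007.
Posterior: Inv-Gamma(8.04 + 12/2, 4.45 + 1.3007/2) = Inv-Gamma(14.04, 5.10035).
Posterior α = 14.04.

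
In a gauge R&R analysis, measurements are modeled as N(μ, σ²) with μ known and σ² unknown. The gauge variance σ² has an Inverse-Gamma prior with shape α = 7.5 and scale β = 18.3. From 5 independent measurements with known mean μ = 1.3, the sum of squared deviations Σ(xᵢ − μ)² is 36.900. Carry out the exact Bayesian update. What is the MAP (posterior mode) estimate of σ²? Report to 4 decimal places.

3.3409

With known mean μ and an Inverse-Gamma(α, β) prior on σ², the Normal likelihood is conjugate: posterior is Inv-Gamma(α + n/2, β + Σ(xᵢ−μ)²/2).
Posterior: Inv-Gamma(7.5 + 5/2, 18.3 + 36.900/2) = Inv-Gamma(10.00, 36.7500).
Mode = β/(α+1) = 36.7500/11.00 = 3.3409.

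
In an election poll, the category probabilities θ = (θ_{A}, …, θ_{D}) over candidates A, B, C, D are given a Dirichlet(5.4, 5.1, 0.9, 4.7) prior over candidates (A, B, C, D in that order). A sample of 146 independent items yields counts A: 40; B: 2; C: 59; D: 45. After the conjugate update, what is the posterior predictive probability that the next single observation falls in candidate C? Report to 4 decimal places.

0.3695

The Dirichlet prior is conjugate to the Multinomial likelihood: each posterior αⱼ = prior αⱼ + observed count nⱼ.
Posterior concentration: (45.4, 7.1, 59.9, 49.7), total = 162.1.
P(next = C | data) = α_{C}/Σα = 0.3695.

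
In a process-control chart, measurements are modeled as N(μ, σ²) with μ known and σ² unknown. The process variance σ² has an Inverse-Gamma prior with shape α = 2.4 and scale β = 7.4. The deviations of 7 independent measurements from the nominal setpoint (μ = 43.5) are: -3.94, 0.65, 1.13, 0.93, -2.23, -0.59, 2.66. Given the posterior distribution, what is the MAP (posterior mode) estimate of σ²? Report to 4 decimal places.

With known mean μ and an Inverse-Gamma(α, β) prior on σ², the Normal likelihood is conjugate: posterior is Inv-Gamma(α + n/2, β + Σ(xᵢ−μ)²/2).
Σ(xᵢ−μ)² = (-3.94)² + (0.65)² + (1.13)² + (0.93)² + (-2.23)² + (-0.59)² + (2.66)² = 30.4845.
Posterior: Inv-Gamma(2.4 + 7/2, 7.4 + 30.4845/2) = Inv-Gamma(5.90, 22.64225).
Mode = β/(α+1) = 22.64225/6.90 = 3.2815.

3.2815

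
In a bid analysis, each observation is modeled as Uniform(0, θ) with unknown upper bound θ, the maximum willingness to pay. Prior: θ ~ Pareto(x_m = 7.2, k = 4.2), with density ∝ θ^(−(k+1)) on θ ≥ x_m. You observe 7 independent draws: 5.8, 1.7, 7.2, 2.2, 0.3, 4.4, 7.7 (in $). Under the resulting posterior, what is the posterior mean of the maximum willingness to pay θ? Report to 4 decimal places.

A Pareto(scale x_m, shape k) prior on the upper bound θ of Uniform(0, θ) is conjugate: posterior is Pareto(max(x_m, max xᵢ), k + n).
Sample maximum = 7.7; prior scale x_m = 7.2 → posterior scale = max = 7.7.
Posterior shape = 4.2 + 7 = 11.2.
E[θ|data] = k·x_m/(k−1) = 11.2·7.7/10.2 = 8.4549.

8.4549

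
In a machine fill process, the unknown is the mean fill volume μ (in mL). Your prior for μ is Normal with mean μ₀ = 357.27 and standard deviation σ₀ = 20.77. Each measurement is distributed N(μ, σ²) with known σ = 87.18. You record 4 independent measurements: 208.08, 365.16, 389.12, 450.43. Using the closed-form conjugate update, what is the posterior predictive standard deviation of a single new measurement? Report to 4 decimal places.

89.1736

For Normal data with known variance σ², a Normal(μ₀, σ₀²) prior on μ is conjugate. Posterior precision = 1/σ₀² + n/σ²; posterior mean is the precision-weighted average of μ₀ and x̄.
σ₀² = 20.77² = 431.3929, σ² = 87.18² = 7600.3524; σ² + n·σ₀² = 7600.3524 + 4·431.3929 = 9325.924.
Posterior precision = 1/σ₀² + n/σ² = 1/431.3929 + 4/7600.3524 = (σ² + n·σ₀²)/(σ₀²σ²) = 9325.924/(431.3929·7600.3524); posterior variance σₙ² = σ₀²σ²/(σ² + n·σ₀²) = 431.3929·7600.3524/9325.924 = 351.572462.
Predictive variance for one new observation = σₙ² + σ² = 431.3929·7600.3524/9325.924 + 7600.3524 = σ²·(σ₀² + 9325.924)/9325.924 = 7600.3524·9757.3169/9325.924 = 7951.924862; SD = √(7600.3524·9757.3169/9325.924) = 89.1736.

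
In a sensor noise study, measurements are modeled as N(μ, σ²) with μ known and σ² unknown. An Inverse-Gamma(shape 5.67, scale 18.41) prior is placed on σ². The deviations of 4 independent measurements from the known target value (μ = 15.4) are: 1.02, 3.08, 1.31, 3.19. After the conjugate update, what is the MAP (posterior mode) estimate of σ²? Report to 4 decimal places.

With known mean μ and an Inverse-Gamma(α, β) prior on σ², the Normal likelihood is conjugate: posterior is Inv-Gamma(α + n/2, β + Σ(xᵢ−μ)²/2).
Σ(xᵢ−μ)² = (1.02)² + (3.08)² + (1.31)² + (3.19)² = 22.4190.
Posterior: Inv-Gamma(5.67 + 4/2, 18.41 + 22.4190/2) = Inv-Gamma(7.67, 29.61950).
Mode = β/(α+1) = 29.61950/8.67 = 3.4163.

3.4163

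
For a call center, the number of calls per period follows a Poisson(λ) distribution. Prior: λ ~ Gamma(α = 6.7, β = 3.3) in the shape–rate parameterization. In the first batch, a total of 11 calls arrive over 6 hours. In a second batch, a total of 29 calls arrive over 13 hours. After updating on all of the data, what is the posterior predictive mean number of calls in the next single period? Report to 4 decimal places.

With a Gamma(shape α, rate β) prior, the Poisson likelihood is conjugate: the posterior is Gamma(α + ΣXᵢ, β + n).
After batch 1: Gamma(α+S, β+n) = Gamma(6.7+11, 3.3+6) = Gamma(17.7, 9.3).
After batch 2: Gamma(α+S, β+n) = Gamma(17.7+29, 9.3+13) = Gamma(46.7, 22.3).
The predictive distribution for one future period is NegBinom with mean α/β = 2.0942.

2.0942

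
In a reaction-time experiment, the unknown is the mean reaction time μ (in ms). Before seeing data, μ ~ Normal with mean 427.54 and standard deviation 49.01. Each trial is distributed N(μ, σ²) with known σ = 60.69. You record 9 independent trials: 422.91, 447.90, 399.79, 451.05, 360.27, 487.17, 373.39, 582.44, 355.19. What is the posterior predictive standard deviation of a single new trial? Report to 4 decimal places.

63.5055

For Normal data with known variance σ², a Normal(μ₀, σ₀²) prior on μ is conjugate. Posterior precision = 1/σ₀² + n/σ²; posterior mean is the precision-weighted average of μ₀ and x̄.
σ₀² = 49.01² = 2401.9801, σ² = 60.69² = 3683.2761; σ² + n·σ₀² = 3683.2761 + 9·2401.9801 = 25301.097.
Posterior precision = 1/σ₀² + n/σ² = 1/2401.9801 + 9/3683.2761 = (σ² + n·σ₀²)/(σ₀²σ²) = 25301.097/(2401.9801·3683.2761); posterior variance σₙ² = σ₀²σ²/(σ² + n·σ₀²) = 2401.9801·3683.2761/25301.097 = 349.674795.
Predictive variance for one new observation = σₙ² + σ² = 2401.9801·3683.2761/25301.097 + 3683.2761 = σ²·(σ₀² + 25301.097)/25301.097 = 3683.2761·27703.0771/25301.097 = 4032.950895; SD = √(3683.2761·27703.0771/25301.097) = 63.5055.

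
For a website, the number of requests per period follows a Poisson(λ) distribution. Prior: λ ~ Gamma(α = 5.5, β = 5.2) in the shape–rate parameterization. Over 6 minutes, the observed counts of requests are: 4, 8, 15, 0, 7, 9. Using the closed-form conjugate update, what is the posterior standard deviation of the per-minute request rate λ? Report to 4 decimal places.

0.6218

With a Gamma(shape α, rate β) prior, the Poisson likelihood is conjugate: the posterior is Gamma(α + ΣXᵢ, β + n).
Sum of counts S = 43 over n = 6 minutes.
Posterior: Gamma(α+S, β+n) = Gamma(5.5+43, 5.2+6) = Gamma(48.5, 11.2).
SD = √α/β = √48.5/11.2 = 0.6218.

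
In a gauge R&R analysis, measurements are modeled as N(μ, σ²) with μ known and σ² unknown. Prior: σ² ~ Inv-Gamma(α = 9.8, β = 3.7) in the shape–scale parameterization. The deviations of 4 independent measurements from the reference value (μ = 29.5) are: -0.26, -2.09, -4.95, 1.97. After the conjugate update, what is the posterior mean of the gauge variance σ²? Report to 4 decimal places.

1.8620

With known mean μ and an Inverse-Gamma(α, β) prior on σ², the Normal likelihood is conjugate: posterior is Inv-Gamma(α + n/2, β + Σ(xᵢ−μ)²/2).
Σ(xᵢ−μ)² = (-0.26)² + (-2.09)² + (-4.95)² + (1.97)² = 32.8191.
Posterior: Inv-Gamma(9.8 + 4/2, 3.7 + 32.8191/2) = Inv-Gamma(11.80, 20.10955).
E[σ²|data] = β/(α−1) = 20.10955/10.80 = 1.8620.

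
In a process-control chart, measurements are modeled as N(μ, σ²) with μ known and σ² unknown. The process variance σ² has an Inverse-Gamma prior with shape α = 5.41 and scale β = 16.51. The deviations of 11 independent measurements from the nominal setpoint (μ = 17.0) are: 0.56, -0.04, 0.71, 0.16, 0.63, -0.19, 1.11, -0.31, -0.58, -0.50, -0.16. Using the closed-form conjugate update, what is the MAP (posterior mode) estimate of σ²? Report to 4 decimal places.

With known mean μ and an Inverse-Gamma(α, β) prior on σ², the Normal likelihood is conjugate: posterior is Inv-Gamma(α + n/2, β + Σ(xᵢ−μ)²/2).
Σ(xᵢ−μ)² = (0.56)² + (-0.04)² + (0.71)² + (0.16)² + (0.63)² + (-0.19)² + (1.11)² + (-0.31)² + (-0.58)² + (-0.50)² + (-0.16)² = 3.2181.
Posterior: Inv-Gamma(5.41 + 11/2, 16.51 + 3.2181/2) = Inv-Gamma(10.91, 18.11905).
Mode = β/(α+1) = 18.11905/11.91 = 1.5213.

1.5213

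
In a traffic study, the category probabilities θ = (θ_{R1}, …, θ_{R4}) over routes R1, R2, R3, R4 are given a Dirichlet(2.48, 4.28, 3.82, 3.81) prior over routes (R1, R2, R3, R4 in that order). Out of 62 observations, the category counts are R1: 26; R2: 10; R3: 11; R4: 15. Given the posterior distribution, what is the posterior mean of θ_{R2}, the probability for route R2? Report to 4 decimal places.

0.1869

The Dirichlet prior is conjugate to the Multinomial likelihood: each posterior αⱼ = prior αⱼ + observed count nⱼ.
Posterior concentration: (28.48, 14.28, 14.82, 18.81), total = 76.39.
E[θ_{R2}|data] = α_{R2}/Σα = 14.28/76.39 = 0.1869.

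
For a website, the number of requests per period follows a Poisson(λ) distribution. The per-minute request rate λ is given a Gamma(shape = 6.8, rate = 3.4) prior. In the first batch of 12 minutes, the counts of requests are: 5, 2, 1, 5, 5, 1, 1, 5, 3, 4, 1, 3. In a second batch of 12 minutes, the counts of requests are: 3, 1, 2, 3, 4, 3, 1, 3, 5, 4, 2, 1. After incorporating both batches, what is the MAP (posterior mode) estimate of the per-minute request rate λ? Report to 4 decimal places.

2.6934

With a Gamma(shape α, rate β) prior, the Poisson likelihood is conjugate: the posterior is Gamma(α + ΣXᵢ, β + n).
Batch 1: sum of counts S = 36 over n = 12 minutes.
After batch 1: Gamma(α+S, β+n) = Gamma(6.8+36, 3.4+12) = Gamma(42.8, 15.4).
Batch 2: sum of counts S = 32 over n = 12 minutes.
After batch 2: Gamma(α+S, β+n) = Gamma(42.8+32, 15.4+12) = Gamma(74.8, 27.4).
Mode of Gamma(α,β) for α≥1 is (α−1)/β = 73.8/27.4 = 2.6934.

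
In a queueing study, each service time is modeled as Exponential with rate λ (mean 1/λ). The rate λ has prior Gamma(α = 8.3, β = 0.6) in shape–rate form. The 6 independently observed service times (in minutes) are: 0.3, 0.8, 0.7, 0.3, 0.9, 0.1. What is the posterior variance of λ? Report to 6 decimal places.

1.044558

With a Gamma(shape α, rate β) prior on the exponential rate λ, the posterior after n observations with total T = Σxᵢ is Gamma(α+n, β+T).
Sum of observations T = 3.1 minutes; n = 6.
Posterior: Gamma(8.3+6, 0.6+3.1) = Gamma(14.3, 3.7).
Var = α/β² = 1.044558.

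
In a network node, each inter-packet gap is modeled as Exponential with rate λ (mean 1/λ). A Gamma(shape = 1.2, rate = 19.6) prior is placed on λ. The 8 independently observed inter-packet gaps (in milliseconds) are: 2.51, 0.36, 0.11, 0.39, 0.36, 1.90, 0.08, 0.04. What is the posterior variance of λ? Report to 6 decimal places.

0.014316

With a Gamma(shape α, rate β) prior on the exponential rate λ, the posterior after n observations with total T = Σxᵢ is Gamma(α+n, β+T).
Sum of observations T = 5.75 milliseconds; n = 8.
Posterior: Gamma(1.2+8, 19.6+5.75) = Gamma(9.2, 25.35).
Var = α/β² = 0.014316.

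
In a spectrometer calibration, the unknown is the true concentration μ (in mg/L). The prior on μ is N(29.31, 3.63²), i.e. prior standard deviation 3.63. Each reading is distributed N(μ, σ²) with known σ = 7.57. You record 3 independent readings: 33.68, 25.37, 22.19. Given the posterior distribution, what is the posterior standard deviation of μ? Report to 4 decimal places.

For Normal data with known variance σ², a Normal(μ₀, σ₀²) prior on μ is conjugate. Posterior precision = 1/σ₀² + n/σ²; posterior mean is the precision-weighted average of μ₀ and x̄.
σ₀² = 3.63² = 13.1769, σ² = 7.57² = 57.3049; σ² + n·σ₀² = 57.3049 + 3·13.1769 = 96.8356.
Posterior precision = 1/σ₀² + n/σ² = 1/13.1769 + 3/57.3049 = (σ² + n·σ₀²)/(σ₀²σ²) = 96.8356/(13.1769·57.3049); posterior variance σₙ² = σ₀²σ²/(σ² + n·σ₀²) = 13.1769·57.3049/96.8356 = 7.797762.
Posterior SD = √σₙ² = √(13.1769·57.3049/96.8356) = 2.7924.

2.7924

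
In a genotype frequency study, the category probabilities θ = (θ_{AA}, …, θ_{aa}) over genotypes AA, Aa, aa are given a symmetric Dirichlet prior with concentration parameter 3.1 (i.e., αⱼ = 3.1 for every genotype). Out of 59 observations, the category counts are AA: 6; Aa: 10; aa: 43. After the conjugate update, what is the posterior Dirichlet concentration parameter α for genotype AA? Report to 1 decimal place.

9.1

The Dirichlet prior is conjugate to the Multinomial likelihood: each posterior αⱼ = prior αⱼ + observed count nⱼ.
Posterior concentration: (9.1, 13.1, 46.1), total = 68.3.
α_{AA} = 3.1 + 6 = 9.1.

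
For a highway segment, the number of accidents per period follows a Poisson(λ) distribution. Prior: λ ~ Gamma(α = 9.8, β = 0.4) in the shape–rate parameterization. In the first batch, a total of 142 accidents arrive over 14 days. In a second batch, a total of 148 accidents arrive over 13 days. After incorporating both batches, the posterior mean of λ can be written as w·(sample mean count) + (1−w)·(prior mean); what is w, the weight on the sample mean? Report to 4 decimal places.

With a Gamma(shape α, rate β) prior, the Poisson likelihood is conjugate: the posterior is Gamma(α + ΣXᵢ, β + n).
Total number of days: n = 14 + 13 = 27.
Posterior mean = (α₀+S)/(β₀+n) = [n/(β₀+n)]·(S/n) + [β₀/(β₀+n)]·(α₀/β₀), so only n and β₀ enter the weight.
Weight on data w = n/(β₀+n) = 27/(0.4+27) = 27/27.4 = 0.9854.

0.9854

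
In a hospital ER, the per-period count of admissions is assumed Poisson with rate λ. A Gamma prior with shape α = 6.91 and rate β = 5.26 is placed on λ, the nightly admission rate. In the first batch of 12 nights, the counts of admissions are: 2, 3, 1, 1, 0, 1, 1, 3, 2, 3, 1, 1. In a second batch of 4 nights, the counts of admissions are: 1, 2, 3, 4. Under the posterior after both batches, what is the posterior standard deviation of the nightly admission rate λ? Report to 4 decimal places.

0.2819

With a Gamma(shape α, rate β) prior, the Poisson likelihood is conjugate: the posterior is Gamma(α + ΣXᵢ, β + n).
Batch 1: sum of counts S = 19 over n = 12 nights.
After batch 1: Gamma(α+S, β+n) = Gamma(6.91+19, 5.26+12) = Gamma(25.91, 17.26).
Batch 2: sum of counts S = 10 over n = 4 nights.
After batch 2: Gamma(α+S, β+n) = Gamma(25.91+10, 17.26+4) = Gamma(35.91, 21.26).
SD = √α/β = √35.91/21.26 = 0.2819.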